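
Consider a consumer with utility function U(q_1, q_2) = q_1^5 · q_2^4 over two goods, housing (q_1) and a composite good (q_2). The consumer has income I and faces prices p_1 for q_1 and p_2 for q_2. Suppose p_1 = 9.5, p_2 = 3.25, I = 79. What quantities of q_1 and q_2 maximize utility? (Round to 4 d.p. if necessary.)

q_1* = 4.6199, q_2* = 10.8034

Tangency: MRS = (5/4)·q_2/q_1 = p_1/p_2.
Rearranging, p_2·q_2 = (4/5)·p_1·q_1. Substituting into the budget gives p_1·q_1·(1 + (4/5)) = I.
Demand: q_1*(p_1,p_2,I) = 5/9·I/p_1 and q_2* = 4/9·I/p_2.
At p_1=9.5, p_2=3.25, I=79: q_1* = 5/9·79/9.5 = 4.6199, q_2* = 10.8034.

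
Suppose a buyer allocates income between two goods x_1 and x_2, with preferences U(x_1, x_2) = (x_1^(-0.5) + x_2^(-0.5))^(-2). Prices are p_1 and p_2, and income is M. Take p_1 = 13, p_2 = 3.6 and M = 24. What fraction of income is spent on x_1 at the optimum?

MU_x_1 ∝ x_1^(-1.5), MU_x_2 ∝ x_2^(-1.5), so MRS = (x_2/x_1)^(1.5) = p_1/p_2.
Hence x_2/x_1 = (p_1/p_2)^(1/(1.5)), i.e. raised to the 2/3 power.
Substitute x_2 = (x_2/x_1)·x_1 into the budget: x_1* = M/(p_1 + p_2·(x_2/x_1)).
Numerically x_2/x_1 = 2.353751, so x_1* = 24/(13 + 3.6·2.353751) = 1.1177 and x_2* = 2.353751·1.1177 = 2.6307.
Expenditure on x_1: 13·1.1177 = 14.5295; share = 0.6054.

share on x_1 = 0.6054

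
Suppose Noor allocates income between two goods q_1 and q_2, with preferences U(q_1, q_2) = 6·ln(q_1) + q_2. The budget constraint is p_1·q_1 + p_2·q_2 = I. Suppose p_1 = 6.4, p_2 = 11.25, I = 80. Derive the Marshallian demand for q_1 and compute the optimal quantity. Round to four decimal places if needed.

Set MRS = p_1/p_2: (6/q_1)/1 = p_1/p_2.
So q_1*(p_1,p_2) = 6·p_2/p_1, independent of income; and q_2* = (I − 6·p_2)/p_2.
At the given prices: q_1* = 6·11.25/6.4 = 10.5469.

q_1* = 10.5469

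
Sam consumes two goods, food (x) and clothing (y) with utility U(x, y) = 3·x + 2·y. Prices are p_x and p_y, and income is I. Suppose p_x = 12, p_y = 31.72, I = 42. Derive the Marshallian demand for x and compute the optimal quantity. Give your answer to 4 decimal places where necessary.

Numerically: x* = 3.5, y* = 0.

x* = 3.5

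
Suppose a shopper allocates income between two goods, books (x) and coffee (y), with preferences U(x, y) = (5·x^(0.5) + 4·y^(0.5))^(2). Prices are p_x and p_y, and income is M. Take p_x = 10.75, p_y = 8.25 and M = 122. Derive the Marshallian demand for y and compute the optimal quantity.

y* = 6.7244

MU_x ∝ 5·x^(-0.5), MU_y ∝ 4·y^(-0.5), so MRS = (5/4)·(y/x)^(0.5) = p_x/p_y.
Hence y/x = ((4/5)·p_x/p_y)^(1/(0.5)), i.e. raised to the 2 power.
Substitute y = (y/x)·x into the budget: x* = M/(p_x + p_y·(y/x)).
Numerically y/x = 1.086648, so x* = 122/(10.75 + 8.25·1.086648) = 6.1882 and y* = 1.086648·6.1882 = 6.7244.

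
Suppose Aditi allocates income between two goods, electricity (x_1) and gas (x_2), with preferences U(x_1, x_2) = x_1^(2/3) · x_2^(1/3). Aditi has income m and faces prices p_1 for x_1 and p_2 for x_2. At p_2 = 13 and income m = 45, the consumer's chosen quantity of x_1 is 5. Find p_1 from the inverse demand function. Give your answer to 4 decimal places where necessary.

p_1 = 6

MU_x_1/MU_x_2 = (2/3·x_2)/(1/3·x_1); tangency sets this equal to p_1/p_2.
So 2/3·p_2·x_2 = 1/3·p_1·x_1; combined with the budget, a share 2/3 of income goes to x_1.
Demand: x_1*(p_1,p_2,m) = 2/3·m/p_1 and x_2* = 1/3·m/p_2.
Set x_1* = 5 in the demand function and solve for p_1: p_1 = 6.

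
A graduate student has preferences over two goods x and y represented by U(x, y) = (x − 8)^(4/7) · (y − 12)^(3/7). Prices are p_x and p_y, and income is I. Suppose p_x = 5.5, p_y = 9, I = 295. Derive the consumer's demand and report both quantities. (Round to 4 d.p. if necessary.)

Discretionary income = 295 − 8·5.5 − 12·9 = 143; x* = 8 + 4/7·143/5.5 = 22.8571; y* = 12 + 3/7·143/9 = 18.8095.

x* = 22.8571, y* = 18.8095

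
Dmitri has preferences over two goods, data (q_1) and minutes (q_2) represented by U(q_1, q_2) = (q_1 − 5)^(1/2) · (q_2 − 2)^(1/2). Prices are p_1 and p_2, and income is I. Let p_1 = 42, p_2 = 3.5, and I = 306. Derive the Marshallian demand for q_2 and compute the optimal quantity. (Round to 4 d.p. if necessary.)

q_2* = 14.7143

Let q_1' = q_1−5, q_2' = q_2−2. MRS = q_2'/q_1' = p_1/p_2.
After buying the subsistence bundle (5, 2), a share 0.5 of the remaining income goes to q_1: q_1* = 5 + 0.5·(I − 5p_1 − 2p_2)/p_1.
Discretionary income = 306 − 5·42 − 2·3.5 = 89; q_2* = 2 + 0.5·89/3.5 = 14.7143.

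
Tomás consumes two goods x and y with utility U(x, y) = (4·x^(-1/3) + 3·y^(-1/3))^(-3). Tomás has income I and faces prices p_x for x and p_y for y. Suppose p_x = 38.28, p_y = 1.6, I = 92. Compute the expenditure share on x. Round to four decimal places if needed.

share on x = 0.7329

MU_x ∝ 4·x^(-4/3), MU_y ∝ 3·y^(-4/3), so MRS = (4/3)·(y/x)^(4/3) = p_x/p_y.
Hence y/x = ((3/4)·p_x/p_y)^(1/(4/3)), i.e. raised to the 0.75 power.
With the ratio pinned down, the budget gives x* = I/(p_x + p_y·(y/x)) and y* = (y/x)·x*.
Numerically y/x = 8.718362, so x* = 92/(38.28 + 1.6·8.718362) = 1.7615 and y* = 8.718362·1.7615 = 15.3571.
Expenditure on x: 38.28·1.7615 = 67.4287; share = 0.7329.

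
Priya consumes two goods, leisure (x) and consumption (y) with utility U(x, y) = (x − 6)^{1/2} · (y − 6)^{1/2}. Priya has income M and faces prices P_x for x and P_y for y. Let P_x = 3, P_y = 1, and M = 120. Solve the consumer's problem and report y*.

y* = 54

Discretionary income = 120 − 6·3 − 6·1 = 96; y* = 6 + 0.5·96/1 = 54.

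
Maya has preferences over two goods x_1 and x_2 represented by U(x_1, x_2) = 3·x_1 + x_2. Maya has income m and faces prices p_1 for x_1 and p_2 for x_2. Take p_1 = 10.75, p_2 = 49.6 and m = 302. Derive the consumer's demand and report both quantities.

x_1* = 28.093, x_2* = 0

Linear utility — the consumer picks whichever good has higher MU/price: 3/10.75 = 0.2791 vs 1/49.6 = 0.0202.
x_1 gives more utility per dollar, so spend all income on x_1: x_1* = m/p_1, x_2* = 0.
Numerically: x_1* = 28.093, x_2* = 0.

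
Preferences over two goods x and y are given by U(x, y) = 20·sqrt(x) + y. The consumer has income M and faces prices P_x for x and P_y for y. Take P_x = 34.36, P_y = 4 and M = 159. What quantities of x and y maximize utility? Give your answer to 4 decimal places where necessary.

Set MRS = P_x/P_y: 10·x^(−1/2) = P_x/P_y.
Solve: √x = 10·P_y/P_x, so x*(P_x,P_y) = (10·P_y/P_x)², and y* = (M − P_x·x*)/P_y.
Plugging in: x* = (10·4/34.36)² = 1.3552, y* = 28.1086.

x* = 1.3552, y* = 28.1086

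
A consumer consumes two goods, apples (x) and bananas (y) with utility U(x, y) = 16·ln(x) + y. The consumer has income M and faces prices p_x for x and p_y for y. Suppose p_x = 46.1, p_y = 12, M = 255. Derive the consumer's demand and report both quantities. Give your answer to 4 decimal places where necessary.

At the given prices: x* = 16·12/46.1 = 4.1649, and y* = 5.25.

x* = 4.1649, y* = 5.25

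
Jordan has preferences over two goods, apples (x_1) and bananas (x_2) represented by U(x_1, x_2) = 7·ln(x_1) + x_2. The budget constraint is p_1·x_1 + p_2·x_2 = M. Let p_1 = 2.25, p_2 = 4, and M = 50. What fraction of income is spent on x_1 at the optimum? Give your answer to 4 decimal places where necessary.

share on x_1 = 0.56

MU_x_1 = 7/x_1, MU_x_2 = 1. Tangency: 7/x_1 = p_1/p_2.
So x_1*(p_1,p_2) = 7·p_2/p_1, independent of income; and x_2* = (M − 7·p_2)/p_2.
At the given prices: x_1* = 7·4/2.25 = 12.4444, and x_2* = 5.5.
Expenditure on x_1: 2.25·12.4444 = 28; share = 0.56.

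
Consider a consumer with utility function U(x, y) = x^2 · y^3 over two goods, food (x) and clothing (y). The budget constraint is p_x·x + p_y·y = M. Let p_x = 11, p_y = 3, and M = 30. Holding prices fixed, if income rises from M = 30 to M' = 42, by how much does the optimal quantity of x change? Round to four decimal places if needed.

Demand: x*(p_x,p_y,M) = 0.4·M/p_x and y* = 0.6·M/p_y.
At p_x=11, p_y=3, M=30: x* = 0.4·30/11 = 1.0909.
At M' = 42: x* = 1.5273. Change: 1.5273 − 1.0909 = 0.4364.

Δx* = 0.4364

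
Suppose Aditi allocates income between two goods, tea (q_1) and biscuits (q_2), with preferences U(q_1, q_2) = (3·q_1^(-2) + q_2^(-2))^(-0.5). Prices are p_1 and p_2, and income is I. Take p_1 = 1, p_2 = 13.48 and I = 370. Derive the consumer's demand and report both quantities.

Numerically q_2/q_1 = 0.291337, so q_1* = 370/(1 + 13.48·0.291337) = 75.0929 and q_2* = 0.291337·75.0929 = 21.8774.

q_1* = 75.0929, q_2* = 21.8774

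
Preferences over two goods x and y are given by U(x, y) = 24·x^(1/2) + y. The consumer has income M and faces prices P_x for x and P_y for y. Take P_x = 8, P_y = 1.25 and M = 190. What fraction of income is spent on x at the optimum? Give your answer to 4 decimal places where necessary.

Set MRS = P_x/P_y: 12·x^(−1/2) = P_x/P_y.
Thus x* = (12·P_y/P_x)² — independent of M — with the rest of income spent on y.
Plugging in: x* = (12·1.25/8)² = 3.5156, y* = 129.5.
Expenditure on x: 8·3.5156 = 28.125; share = 0.148.

share on x = 0.148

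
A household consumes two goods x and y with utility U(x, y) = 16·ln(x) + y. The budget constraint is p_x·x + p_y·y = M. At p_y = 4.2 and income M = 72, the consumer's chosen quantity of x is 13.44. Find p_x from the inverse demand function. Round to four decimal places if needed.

MU_x = 16/x, MU_y = 1. Tangency: 16/x = p_x/p_y.
So x*(p_x,p_y) = 16·p_y/p_x, independent of income; and y* = (M − 16·p_y)/p_y.
Set x* = 13.44 in the demand function and solve for p_x: p_x = 5.

p_x = 5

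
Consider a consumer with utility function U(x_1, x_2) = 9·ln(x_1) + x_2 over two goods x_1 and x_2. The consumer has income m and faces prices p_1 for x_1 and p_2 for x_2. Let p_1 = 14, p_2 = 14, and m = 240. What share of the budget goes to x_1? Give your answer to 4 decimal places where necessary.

share on x_1 = 0.525

At the given prices: x_1* = 9·14/14 = 9, and x_2* = 8.1429.
Expenditure on x_1: 14·9 = 126; share = 0.525.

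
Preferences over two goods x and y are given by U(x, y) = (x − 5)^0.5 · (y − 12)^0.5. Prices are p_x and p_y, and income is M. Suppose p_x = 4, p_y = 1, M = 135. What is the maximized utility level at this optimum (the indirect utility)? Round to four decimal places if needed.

V = 25.75

After buying the subsistence bundle (5, 12), a share 0.5 of the remaining income goes to x: x* = 5 + 0.5·(M − 5p_x − 12p_y)/p_x.
Discretionary income = 135 − 5·4 − 12·1 = 103; x* = 5 + 0.5·103/4 = 17.875; y* = 12 + 0.5·103/1 = 63.5.
Utility at the optimum: U(17.875, 63.5) = 25.75.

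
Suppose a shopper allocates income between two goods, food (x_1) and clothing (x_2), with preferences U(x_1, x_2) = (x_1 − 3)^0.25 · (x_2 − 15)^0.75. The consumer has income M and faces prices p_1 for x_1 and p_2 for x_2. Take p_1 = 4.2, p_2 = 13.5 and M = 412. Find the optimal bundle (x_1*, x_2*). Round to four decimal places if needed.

x_1* = 14.7202, x_2* = 25.9389

This is Cobb-Douglas in (x_1−3, x_2−15): tangency gives 0.25·p_2·(x_2−15) = 0.75·p_1·(x_1−3).
After buying the subsistence bundle (3, 15), a share 0.25 of the remaining income goes to x_1: x_1* = 3 + 0.25·(M − 3p_1 − 15p_2)/p_1.
Discretionary income = 412 − 3·4.2 − 15·13.5 = 196.9; x_1* = 3 + 0.25·196.9/4.2 = 14.7202; x_2* = 15 + 0.75·196.9/13.5 = 25.9389.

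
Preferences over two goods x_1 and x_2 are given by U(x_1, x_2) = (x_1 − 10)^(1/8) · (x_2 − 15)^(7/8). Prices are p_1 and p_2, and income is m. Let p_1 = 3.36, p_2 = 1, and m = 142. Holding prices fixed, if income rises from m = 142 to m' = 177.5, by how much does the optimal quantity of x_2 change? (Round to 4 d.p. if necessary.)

This is Cobb-Douglas in (x_1−10, x_2−15): tangency gives 0.125·p_2·(x_2−15) = 0.875·p_1·(x_1−10).
Substituting into the budget: x_1* = 10 + 0.125·(m − 10·p_1 − 15·p_2)/p_1, and x_2* = 15 + 0.875·(…)/p_2.
Discretionary income = 142 − 10·3.36 − 15·1 = 93.4; x_2* = 15 + 0.875·93.4/1 = 96.725.
At m' = 177.5: x_2* = 127.7875. Change: 127.7875 − 96.725 = 31.0625.

Δx_2* = 31.0625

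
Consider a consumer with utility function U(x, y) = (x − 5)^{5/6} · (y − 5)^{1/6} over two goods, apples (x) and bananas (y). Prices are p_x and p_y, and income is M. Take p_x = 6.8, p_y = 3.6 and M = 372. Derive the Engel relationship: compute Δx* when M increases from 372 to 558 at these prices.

MRS = 5·(y−5)/(x−5). Tangency with p_x/p_y gives y−5 = (1/5)·(p_x/p_y)·(x−5).
Substituting into the budget: x* = 5 + 5/6·(M − 5·p_x − 5·p_y)/p_x, and y* = 5 + 1/6·(…)/p_y.
Discretionary income = 372 − 5·6.8 − 5·3.6 = 320; x* = 5 + 5/6·320/6.8 = 44.2157.
At M' = 558: x* = 67.0098. Change: 67.0098 − 44.2157 = 22.7941.

Δx* = 22.7941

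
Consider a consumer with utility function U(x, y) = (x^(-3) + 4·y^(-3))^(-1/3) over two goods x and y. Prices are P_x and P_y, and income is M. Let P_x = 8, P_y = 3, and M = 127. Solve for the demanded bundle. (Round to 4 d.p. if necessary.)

From the CES first-order condition, (1/4)·(y/x)^(4) = P_x/P_y.
Solve for the ratio: y/x = [4·P_x/P_y]^(0.25).
With the ratio pinned down, the budget gives x* = M/(P_x + P_y·(y/x)) and y* = (y/x)·x*.
Numerically y/x = 1.807204, so x* = 127/(8 + 3·1.807204) = 9.4624 and y* = 1.807204·9.4624 = 17.1004.

x* = 9.4624, y* = 17.1004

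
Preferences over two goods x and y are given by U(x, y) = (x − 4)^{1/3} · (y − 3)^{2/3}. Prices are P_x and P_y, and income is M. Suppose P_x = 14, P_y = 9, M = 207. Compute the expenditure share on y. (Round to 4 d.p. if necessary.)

share on y = 0.5298

Let x' = x−4, y' = y−3. MRS = (1/2)·y'/x' = P_x/P_y.
After buying the subsistence bundle (4, 3), a share 1/3 of the remaining income goes to x: x* = 4 + 1/3·(M − 4P_x − 3P_y)/P_x.
Discretionary income = 207 − 4·14 − 3·9 = 124; x* = 4 + 1/3·124/14 = 6.9524; y* = 3 + 2/3·124/9 = 12.1852.
Expenditure on y: 9·12.1852 = 109.6667; share = 0.5298.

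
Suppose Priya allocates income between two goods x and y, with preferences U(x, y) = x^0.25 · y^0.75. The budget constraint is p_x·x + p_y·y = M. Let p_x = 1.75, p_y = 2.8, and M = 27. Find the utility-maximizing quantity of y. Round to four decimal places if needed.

y* = 7.2321

The MRS is (1/3)·y/x. Set MRS = p_x/p_y.
Rearranging, p_y·y = 3·p_x·x. Substituting into the budget gives p_x·x·(1 + 3) = M.
Demand: x*(p_x,p_y,M) = 0.25·M/p_x and y* = 0.75·M/p_y.
At p_x=1.75, p_y=2.8, M=27: y* = 0.75·27/2.8 = 7.2321.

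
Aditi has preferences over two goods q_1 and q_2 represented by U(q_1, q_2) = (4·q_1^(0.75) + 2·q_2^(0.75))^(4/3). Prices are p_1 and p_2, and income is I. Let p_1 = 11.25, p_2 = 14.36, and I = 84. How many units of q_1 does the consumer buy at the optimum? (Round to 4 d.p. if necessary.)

From the CES first-order condition, 2·(q_2/q_1)^(0.25) = p_1/p_2.
Solve for the ratio: q_2/q_1 = [(1/2)·p_1/p_2]^(4).
Substitute q_2 = (q_2/q_1)·q_1 into the budget: q_1* = I/(p_1 + p_2·(q_2/q_1)).
Numerically q_2/q_1 = 0.023544, so q_1* = 84/(11.25 + 14.36·0.023544) = 7.2488.

q_1* = 7.2488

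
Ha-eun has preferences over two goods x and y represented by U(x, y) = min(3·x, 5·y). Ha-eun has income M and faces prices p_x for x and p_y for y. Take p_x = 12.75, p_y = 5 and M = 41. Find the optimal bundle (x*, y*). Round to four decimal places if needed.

With perfect complements, no substitution: consume in ratio x:y = 5:3.
Budget: p_x·x + p_y·(3/5)·x = M, so (5·p_x + 3·p_y)·x = 5·M.
Demand: x*(p_x,p_y,M) = 5·M/(5·p_x + 3·p_y), y* = 3·M/(5·p_x + 3·p_y).
Here 5·12.75 + 3·5 = 78.75, giving x* = 2.6032 and y* = 1.5619.

x* = 2.6032, y* = 1.5619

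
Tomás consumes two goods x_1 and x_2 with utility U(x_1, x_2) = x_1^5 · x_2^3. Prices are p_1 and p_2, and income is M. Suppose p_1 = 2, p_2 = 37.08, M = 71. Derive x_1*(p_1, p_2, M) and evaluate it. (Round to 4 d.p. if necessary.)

x_1* = 22.1875

The MRS is (5/3)·x_2/x_1. Set MRS = p_1/p_2.
So 5·p_2·x_2 = 3·p_1·x_1; combined with the budget, a share 0.625 of income goes to x_1.
Demand: x_1*(p_1,p_2,M) = 0.625·M/p_1 and x_2* = 0.375·M/p_2.
At p_1=2, p_2=37.08, M=71: x_1* = 0.625·71/2 = 22.1875.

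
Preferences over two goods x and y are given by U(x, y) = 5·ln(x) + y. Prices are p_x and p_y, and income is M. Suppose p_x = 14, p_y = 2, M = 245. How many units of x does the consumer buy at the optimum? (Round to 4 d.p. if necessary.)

x* = 0.7143

MU_x = 5/x, MU_y = 1. Tangency: 5/x = p_x/p_y.
So x*(p_x,p_y) = 5·p_y/p_x, independent of income; and y* = (M − 5·p_y)/p_y.
At the given prices: x* = 5·2/14 = 0.7143.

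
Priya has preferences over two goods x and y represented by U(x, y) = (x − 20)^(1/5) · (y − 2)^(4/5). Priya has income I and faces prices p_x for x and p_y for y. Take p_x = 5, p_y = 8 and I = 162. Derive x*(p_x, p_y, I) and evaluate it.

x* = 21.84

Let x' = x−20, y' = y−2. MRS = (1/4)·y'/x' = p_x/p_y.
Substituting into the budget: x* = 20 + 0.2·(I − 20·p_x − 2·p_y)/p_x, and y* = 2 + 0.8·(…)/p_y.
Discretionary income = 162 − 20·5 − 2·8 = 46; x* = 20 + 0.2·46/5 = 21.84.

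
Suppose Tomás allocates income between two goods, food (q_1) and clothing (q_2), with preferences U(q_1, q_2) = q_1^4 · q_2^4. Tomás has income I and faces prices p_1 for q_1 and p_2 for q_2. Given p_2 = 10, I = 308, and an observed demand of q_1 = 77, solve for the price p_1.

MU_q_1/MU_q_2 = (4·q_2)/(4·q_1); tangency sets this equal to p_1/p_2.
Rearranging, p_2·q_2 = p_1·q_1. Substituting into the budget gives p_1·q_1·(1 + 1) = I.
Demand: q_1*(p_1,p_2,I) = 0.5·I/p_1 and q_2* = 0.5·I/p_2.
Set q_1* = 77 in the demand function and solve for p_1: p_1 = 2.

p_1 = 2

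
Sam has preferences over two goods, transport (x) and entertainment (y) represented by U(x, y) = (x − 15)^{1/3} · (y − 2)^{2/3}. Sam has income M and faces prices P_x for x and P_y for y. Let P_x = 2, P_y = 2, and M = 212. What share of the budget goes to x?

share on x = 0.4214

Let x' = x−15, y' = y−2. MRS = (1/2)·y'/x' = P_x/P_y.
Substituting into the budget: x* = 15 + 1/3·(M − 15·P_x − 2·P_y)/P_x, and y* = 2 + 2/3·(…)/P_y.
Discretionary income = 212 − 15·2 − 2·2 = 178; x* = 15 + 1/3·178/2 = 44.6667; y* = 2 + 2/3·178/2 = 61.3333.
Expenditure on x: 2·44.6667 = 89.3333; share = 0.4214.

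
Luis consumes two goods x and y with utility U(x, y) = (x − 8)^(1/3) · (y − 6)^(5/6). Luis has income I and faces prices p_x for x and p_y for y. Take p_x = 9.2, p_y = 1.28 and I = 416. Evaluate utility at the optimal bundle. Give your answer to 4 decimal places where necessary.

V = 170.5015

Discretionary income = 416 − 8·9.2 − 6·1.28 = 334.72; x* = 8 + 2/7·334.72/9.2 = 18.395; y* = 6 + 5/7·334.72/1.28 = 192.7857.
Utility at the optimum: U(18.395, 192.7857) = 170.5015.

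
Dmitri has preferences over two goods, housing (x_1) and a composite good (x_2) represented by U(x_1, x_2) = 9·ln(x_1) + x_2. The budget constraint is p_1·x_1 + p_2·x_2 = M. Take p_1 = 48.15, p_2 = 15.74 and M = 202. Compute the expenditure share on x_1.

share on x_1 = 0.7013

MU_x_1 = 9/x_1, MU_x_2 = 1. Tangency: 9/x_1 = p_1/p_2.
So x_1*(p_1,p_2) = 9·p_2/p_1, independent of income; and x_2* = (M − 9·p_2)/p_2.
At the given prices: x_1* = 9·15.74/48.15 = 2.9421, and x_2* = 3.8335.
Expenditure on x_1: 48.15·2.9421 = 141.66; share = 0.7013.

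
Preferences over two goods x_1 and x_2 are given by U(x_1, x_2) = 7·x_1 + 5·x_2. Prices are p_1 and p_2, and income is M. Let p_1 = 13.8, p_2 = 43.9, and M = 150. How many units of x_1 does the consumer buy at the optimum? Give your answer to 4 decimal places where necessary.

Linear utility — the consumer picks whichever good has higher MU/price: 7/13.8 = 0.5072 vs 5/43.9 = 0.1139.
x_1 gives more utility per dollar, so spend all income on x_1: x_1* = M/p_1, x_2* = 0.
Numerically: x_1* = 10.8696, x_2* = 0.

x_1* = 10.8696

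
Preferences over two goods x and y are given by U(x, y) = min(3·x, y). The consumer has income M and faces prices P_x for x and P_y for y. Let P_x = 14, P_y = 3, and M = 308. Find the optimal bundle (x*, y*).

x* = 13.3913, y* = 40.1739

With perfect complements, no substitution: consume in ratio x:y = 1:3.
Budget: P_x·x + P_y·3·x = M, so (P_x + 3·P_y)·x = M.
Demand: x*(P_x,P_y,M) = M/(P_x + 3·P_y), y* = 3·M/(P_x + 3·P_y).
Here 14 + 3·3 = 23, giving x* = 13.3913 and y* = 40.1739.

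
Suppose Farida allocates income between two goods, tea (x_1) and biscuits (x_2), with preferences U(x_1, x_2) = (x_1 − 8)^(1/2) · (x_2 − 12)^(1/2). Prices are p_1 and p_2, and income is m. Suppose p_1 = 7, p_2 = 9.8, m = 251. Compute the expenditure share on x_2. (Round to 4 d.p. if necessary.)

share on x_2 = 0.6227

MRS = (x_2−12)/(x_1−8). Tangency with p_1/p_2 gives x_2−12 = (p_1/p_2)·(x_1−8).
After buying the subsistence bundle (8, 12), a share 0.5 of the remaining income goes to x_1: x_1* = 8 + 0.5·(m − 8p_1 − 12p_2)/p_1.
Discretionary income = 251 − 8·7 − 12·9.8 = 77.4; x_1* = 8 + 0.5·77.4/7 = 13.5286; x_2* = 12 + 0.5·77.4/9.8 = 15.949.
Expenditure on x_2: 9.8·15.949 = 156.3; share = 0.6227.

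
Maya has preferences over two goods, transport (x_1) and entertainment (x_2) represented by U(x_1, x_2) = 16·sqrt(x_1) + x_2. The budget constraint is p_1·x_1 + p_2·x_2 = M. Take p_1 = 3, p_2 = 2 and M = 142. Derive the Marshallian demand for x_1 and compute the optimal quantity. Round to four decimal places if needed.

x_1* = 28.4444

Plugging in: x_1* = (8·2/3)² = 28.4444.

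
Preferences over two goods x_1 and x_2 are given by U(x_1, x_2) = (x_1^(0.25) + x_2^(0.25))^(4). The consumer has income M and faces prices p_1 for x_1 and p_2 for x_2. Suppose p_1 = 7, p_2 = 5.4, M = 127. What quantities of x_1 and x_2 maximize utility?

x_1* = 8.6793, x_2* = 12.2676

MU_x_1 ∝ x_1^(-0.75), MU_x_2 ∝ x_2^(-0.75), so MRS = (x_2/x_1)^(0.75) = p_1/p_2.
Solve for the ratio: x_2/x_1 = [p_1/p_2]^(4/3).
Substitute x_2 = (x_2/x_1)·x_1 into the budget: x_1* = M/(p_1 + p_2·(x_2/x_1)).
Numerically x_2/x_1 = 1.413424, so x_1* = 127/(7 + 5.4·1.413424) = 8.6793 and x_2* = 1.413424·8.6793 = 12.2676.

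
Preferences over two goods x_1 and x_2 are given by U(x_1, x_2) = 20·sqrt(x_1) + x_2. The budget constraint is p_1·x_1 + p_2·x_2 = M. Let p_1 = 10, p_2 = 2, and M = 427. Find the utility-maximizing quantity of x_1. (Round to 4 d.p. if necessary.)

MU_x_1 = 10/√x_1, MU_x_2 = 1. Tangency: 10/√x_1 = p_1/p_2.
Solve: √x_1 = 10·p_2/p_1, so x_1*(p_1,p_2) = (10·p_2/p_1)², and x_2* = (M − p_1·x_1*)/p_2.
Plugging in: x_1* = (10·2/10)² = 4.

x_1* = 4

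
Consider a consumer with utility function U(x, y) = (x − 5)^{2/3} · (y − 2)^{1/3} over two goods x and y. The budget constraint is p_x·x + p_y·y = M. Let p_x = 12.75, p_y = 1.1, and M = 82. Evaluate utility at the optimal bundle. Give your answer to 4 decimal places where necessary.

V = 1.5074

Discretionary income = 82 − 5·12.75 − 2·1.1 = 16.05; x* = 5 + 2/3·16.05/12.75 = 5.8392; y* = 2 + 1/3·16.05/1.1 = 6.8636.
Utility at the optimum: U(5.8392, 6.8636) = 1.5074.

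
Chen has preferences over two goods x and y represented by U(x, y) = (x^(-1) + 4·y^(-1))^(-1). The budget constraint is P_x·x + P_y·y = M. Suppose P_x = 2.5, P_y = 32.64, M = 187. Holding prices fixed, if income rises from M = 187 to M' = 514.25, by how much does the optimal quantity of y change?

MRS = MU_x/MU_y = (1/4)·(y/x)^(2). Set equal to P_x/P_y.
Solve for the ratio: y/x = [4·P_x/P_y]^(0.5).
With the ratio pinned down, the budget gives x* = M/(P_x + P_y·(y/x)) and y* = (y/x)·x*.
Numerically y/x = 0.553509, so x* = 187/(2.5 + 32.64·0.553509) = 9.0924 and y* = 0.553509·9.0924 = 5.0327.
At M' = 514.25: y* = 13.8401. Change: 13.8401 − 5.0327 = 8.8073.

Δy* = 8.8073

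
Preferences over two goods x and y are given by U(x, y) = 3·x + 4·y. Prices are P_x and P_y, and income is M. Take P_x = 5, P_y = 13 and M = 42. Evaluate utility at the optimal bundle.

Perfect substitutes: compare marginal utility per dollar. 3/P_x vs 4/P_y → 0.6 vs 0.3077.
x gives more utility per dollar, so spend all income on x: x* = M/P_x, y* = 0.
Numerically: x* = 8.4, y* = 0.
Utility at the optimum: U(8.4, 0) = 25.2.

V = 25.2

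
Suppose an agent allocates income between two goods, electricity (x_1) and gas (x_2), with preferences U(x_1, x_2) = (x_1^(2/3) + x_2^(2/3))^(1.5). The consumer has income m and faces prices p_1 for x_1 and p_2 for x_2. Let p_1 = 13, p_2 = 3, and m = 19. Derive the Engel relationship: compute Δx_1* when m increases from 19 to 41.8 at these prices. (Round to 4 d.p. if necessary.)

Δx_1* = 0.0887

Substitute x_2 = (x_2/x_1)·x_1 into the budget: x_1* = m/(p_1 + p_2·(x_2/x_1)).
Numerically x_2/x_1 = 81.37037, so x_1* = 19/(13 + 3·81.37037) = 0.0739.
At m' = 41.8: x_1* = 0.1626. Change: 0.1626 − 0.0739 = 0.0887.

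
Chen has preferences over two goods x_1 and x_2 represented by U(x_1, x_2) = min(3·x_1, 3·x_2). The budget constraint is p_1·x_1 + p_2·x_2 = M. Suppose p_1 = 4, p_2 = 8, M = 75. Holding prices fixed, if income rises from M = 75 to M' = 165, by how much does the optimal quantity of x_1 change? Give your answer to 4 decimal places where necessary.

Δx_1* = 7.5

With perfect complements, no substitution: consume in ratio x_1:x_2 = 3:3.
Budget: p_1·x_1 + p_2·x_1 = M, so (3·p_1 + 3·p_2)·x_1 = 3·M.
Demand: x_1*(p_1,p_2,M) = 3·M/(3·p_1 + 3·p_2), x_2* = 3·M/(3·p_1 + 3·p_2).
Here 3·4 + 3·8 = 36, giving x_1* = 6.25.
At M' = 165: x_1* = 13.75. Change: 13.75 − 6.25 = 7.5.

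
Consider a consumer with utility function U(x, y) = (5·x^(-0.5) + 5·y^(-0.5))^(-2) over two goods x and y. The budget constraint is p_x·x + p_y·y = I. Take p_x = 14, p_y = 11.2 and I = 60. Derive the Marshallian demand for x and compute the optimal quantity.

x* = 2.2225

With the ratio pinned down, the budget gives x* = I/(p_x + p_y·(y/x)) and y* = (y/x)·x*.
Numerically y/x = 1.160397, so x* = 60/(14 + 11.2·1.160397) = 2.2225.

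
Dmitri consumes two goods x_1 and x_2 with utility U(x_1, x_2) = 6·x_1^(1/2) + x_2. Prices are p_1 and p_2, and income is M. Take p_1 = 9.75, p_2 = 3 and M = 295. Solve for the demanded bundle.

x_1* = 0.8521, x_2* = 95.5641

MU_x_1 = 3/√x_1, MU_x_2 = 1. Tangency: 3/√x_1 = p_1/p_2.
Thus x_1* = (3·p_2/p_1)² — independent of M — with the rest of income spent on x_2.
Plugging in: x_1* = (3·3/9.75)² = 0.8521, x_2* = 95.5641.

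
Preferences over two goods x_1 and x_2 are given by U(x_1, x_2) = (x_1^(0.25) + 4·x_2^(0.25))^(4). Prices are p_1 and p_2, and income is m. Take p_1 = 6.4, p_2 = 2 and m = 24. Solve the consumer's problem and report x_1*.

x_1* = 0.3621

From the CES first-order condition, (1/4)·(x_2/x_1)^(0.75) = p_1/p_2.
Solve for the ratio: x_2/x_1 = [4·p_1/p_2]^(4/3).
With the ratio pinned down, the budget gives x_1* = m/(p_1 + p_2·(x_2/x_1)) and x_2* = (x_2/x_1)·x_1*.
Numerically x_2/x_1 = 29.941942, so x_1* = 24/(6.4 + 2·29.941942) = 0.3621.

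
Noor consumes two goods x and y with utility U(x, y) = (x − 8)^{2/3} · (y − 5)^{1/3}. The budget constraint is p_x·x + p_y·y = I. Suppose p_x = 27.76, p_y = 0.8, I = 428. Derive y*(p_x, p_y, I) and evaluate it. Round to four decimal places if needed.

y* = 89.1333

MRS = 2·(y−5)/(x−8). Tangency with p_x/p_y gives y−5 = (1/2)·(p_x/p_y)·(x−8).
Substituting into the budget: x* = 8 + 2/3·(I − 8·p_x − 5·p_y)/p_x, and y* = 5 + 1/3·(…)/p_y.
Discretionary income = 428 − 8·27.76 − 5·0.8 = 201.92; y* = 5 + 1/3·201.92/0.8 = 89.1333.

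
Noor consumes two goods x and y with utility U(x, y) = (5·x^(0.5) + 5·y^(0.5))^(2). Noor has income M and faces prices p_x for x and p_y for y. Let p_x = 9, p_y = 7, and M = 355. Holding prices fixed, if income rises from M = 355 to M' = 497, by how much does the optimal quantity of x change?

Δx* = 6.9028

MU_x ∝ 5·x^(-0.5), MU_y ∝ 5·y^(-0.5), so MRS = (y/x)^(0.5) = p_x/p_y.
Hence y/x = (p_x/p_y)^(1/(0.5)), i.e. raised to the 2 power.
Substitute y = (y/x)·x into the budget: x* = M/(p_x + p_y·(y/x)).
Numerically y/x = 1.653061, so x* = 355/(9 + 7·1.653061) = 17.2569.
At M' = 497: x* = 24.1597. Change: 24.1597 − 17.2569 = 6.9028.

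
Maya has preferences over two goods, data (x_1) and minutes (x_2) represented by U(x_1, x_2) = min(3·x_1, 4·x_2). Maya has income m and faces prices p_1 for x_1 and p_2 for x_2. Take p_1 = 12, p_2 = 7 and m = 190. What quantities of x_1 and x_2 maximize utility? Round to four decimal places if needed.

With perfect complements, no substitution: consume in ratio x_1:x_2 = 4:3.
Budget: p_1·x_1 + p_2·(3/4)·x_1 = m, so (4·p_1 + 3·p_2)·x_1 = 4·m.
Demand: x_1*(p_1,p_2,m) = 4·m/(4·p_1 + 3·p_2), x_2* = 3·m/(4·p_1 + 3·p_2).
Here 4·12 + 3·7 = 69, giving x_1* = 11.0145 and x_2* = 8.2609.

x_1* = 11.0145, x_2* = 8.2609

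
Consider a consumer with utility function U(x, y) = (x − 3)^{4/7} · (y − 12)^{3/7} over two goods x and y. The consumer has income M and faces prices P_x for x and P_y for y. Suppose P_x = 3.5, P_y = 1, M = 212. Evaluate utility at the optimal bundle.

V = 46.7875

This is Cobb-Douglas in (x−3, y−12): tangency gives 4/7·P_y·(y−12) = 3/7·P_x·(x−3).
After buying the subsistence bundle (3, 12), a share 4/7 of the remaining income goes to x: x* = 3 + 4/7·(M − 3P_x − 12P_y)/P_x.
Discretionary income = 212 − 3·3.5 − 12·1 = 189.5; x* = 3 + 4/7·189.5/3.5 = 33.9388; y* = 12 + 3/7·189.5/1 = 93.2143.
Utility at the optimum: U(33.9388, 93.2143) = 46.7875.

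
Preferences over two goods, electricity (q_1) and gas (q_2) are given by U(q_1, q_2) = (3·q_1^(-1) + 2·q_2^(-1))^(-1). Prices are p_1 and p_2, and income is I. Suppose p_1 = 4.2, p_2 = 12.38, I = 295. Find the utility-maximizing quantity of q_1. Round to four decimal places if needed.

From the CES first-order condition, (3/2)·(q_2/q_1)^(2) = p_1/p_2.
Solve for the ratio: q_2/q_1 = [(2/3)·p_1/p_2]^(0.5).
With the ratio pinned down, the budget gives q_1* = I/(p_1 + p_2·(q_2/q_1)) and q_2* = (q_2/q_1)·q_1*.
Numerically q_2/q_1 = 0.475575, so q_1* = 295/(4.2 + 12.38·0.475575) = 29.2438.

q_1* = 29.2438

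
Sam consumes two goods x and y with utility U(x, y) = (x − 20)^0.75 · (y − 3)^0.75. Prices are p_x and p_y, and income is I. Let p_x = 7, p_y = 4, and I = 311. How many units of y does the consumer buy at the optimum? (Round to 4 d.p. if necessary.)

y* = 22.875

Let x' = x−20, y' = y−3. MRS = y'/x' = p_x/p_y.
After buying the subsistence bundle (20, 3), a share 0.5 of the remaining income goes to x: x* = 20 + 0.5·(I − 20p_x − 3p_y)/p_x.
Discretionary income = 311 − 20·7 − 3·4 = 159; y* = 3 + 0.5·159/4 = 22.875.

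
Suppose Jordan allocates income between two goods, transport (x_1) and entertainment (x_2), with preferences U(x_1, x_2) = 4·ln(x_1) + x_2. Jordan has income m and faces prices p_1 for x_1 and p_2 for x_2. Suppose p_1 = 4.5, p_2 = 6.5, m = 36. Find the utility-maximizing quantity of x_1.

MU_x_1 = 4/x_1, MU_x_2 = 1. Tangency: 4/x_1 = p_1/p_2.
So x_1*(p_1,p_2) = 4·p_2/p_1, independent of income; and x_2* = (m − 4·p_2)/p_2.
At the given prices: x_1* = 4·6.5/4.5 = 5.7778.

x_1* = 5.7778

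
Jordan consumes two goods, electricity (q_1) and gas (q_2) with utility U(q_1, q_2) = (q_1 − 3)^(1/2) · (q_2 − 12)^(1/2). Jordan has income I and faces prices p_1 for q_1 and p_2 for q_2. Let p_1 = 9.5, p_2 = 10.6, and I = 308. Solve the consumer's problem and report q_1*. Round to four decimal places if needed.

q_1* = 11.0158

After buying the subsistence bundle (3, 12), a share 0.5 of the remaining income goes to q_1: q_1* = 3 + 0.5·(I − 3p_1 − 12p_2)/p_1.
Discretionary income = 308 − 3·9.5 − 12·10.6 = 152.3; q_1* = 3 + 0.5·152.3/9.5 = 11.0158.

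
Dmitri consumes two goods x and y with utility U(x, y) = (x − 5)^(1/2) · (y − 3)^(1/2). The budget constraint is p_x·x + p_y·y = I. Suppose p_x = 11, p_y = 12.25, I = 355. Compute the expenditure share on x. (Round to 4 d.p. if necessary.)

share on x = 0.5257

Discretionary income = 355 − 5·11 − 3·12.25 = 263.25; x* = 5 + 0.5·263.25/11 = 16.9659; y* = 3 + 0.5·263.25/12.25 = 13.7449.
Expenditure on x: 11·16.9659 = 186.625; share = 0.5257.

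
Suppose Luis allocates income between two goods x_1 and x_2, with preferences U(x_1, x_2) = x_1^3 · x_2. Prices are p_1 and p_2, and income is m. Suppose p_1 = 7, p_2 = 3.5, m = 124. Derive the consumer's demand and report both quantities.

Demand: x_1*(p_1,p_2,m) = 0.75·m/p_1 and x_2* = 0.25·m/p_2.
At p_1=7, p_2=3.5, m=124: x_1* = 0.75·124/7 = 13.2857, x_2* = 8.8571.

x_1* = 13.2857, x_2* = 8.8571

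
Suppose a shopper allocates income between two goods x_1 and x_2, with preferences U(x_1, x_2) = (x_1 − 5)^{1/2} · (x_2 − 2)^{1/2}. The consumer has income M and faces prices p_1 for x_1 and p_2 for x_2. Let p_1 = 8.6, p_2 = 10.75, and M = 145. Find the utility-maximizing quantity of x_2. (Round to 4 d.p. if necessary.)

x_2* = 5.7442

This is Cobb-Douglas in (x_1−5, x_2−2): tangency gives 0.5·p_2·(x_2−2) = 0.5·p_1·(x_1−5).
Substituting into the budget: x_1* = 5 + 0.5·(M − 5·p_1 − 2·p_2)/p_1, and x_2* = 2 + 0.5·(…)/p_2.
Discretionary income = 145 − 5·8.6 − 2·10.75 = 80.5; x_2* = 2 + 0.5·80.5/10.75 = 5.7442.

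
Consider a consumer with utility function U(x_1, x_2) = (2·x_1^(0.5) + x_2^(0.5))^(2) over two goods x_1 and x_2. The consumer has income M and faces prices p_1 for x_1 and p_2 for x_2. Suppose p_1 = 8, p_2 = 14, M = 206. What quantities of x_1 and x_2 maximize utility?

MU_x_1 ∝ 2·x_1^(-0.5), MU_x_2 ∝ x_2^(-0.5), so MRS = 2·(x_2/x_1)^(0.5) = p_1/p_2.
Solve for the ratio: x_2/x_1 = [(1/2)·p_1/p_2]^(2).
With the ratio pinned down, the budget gives x_1* = M/(p_1 + p_2·(x_2/x_1)) and x_2* = (x_2/x_1)·x_1*.
Numerically x_2/x_1 = 0.081633, so x_1* = 206/(8 + 14·0.081633) = 22.5312 and x_2* = 0.081633·22.5312 = 1.8393.

x_1* = 22.5312, x_2* = 1.8393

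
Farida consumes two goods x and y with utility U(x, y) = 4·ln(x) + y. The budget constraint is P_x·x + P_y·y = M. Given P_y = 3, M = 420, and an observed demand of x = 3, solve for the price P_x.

Set MRS = P_x/P_y: (4/x)/1 = P_x/P_y.
So x*(P_x,P_y) = 4·P_y/P_x, independent of income; and y* = (M − 4·P_y)/P_y.
Set x* = 3 in the demand function and solve for P_x: P_x = 4.

P_x = 4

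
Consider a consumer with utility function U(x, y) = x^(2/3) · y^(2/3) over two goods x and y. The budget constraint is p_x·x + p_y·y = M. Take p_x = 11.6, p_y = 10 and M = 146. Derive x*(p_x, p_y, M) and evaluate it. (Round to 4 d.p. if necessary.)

Tangency: MRS = y/x = p_x/p_y.
So 2/3·p_y·y = 2/3·p_x·x; combined with the budget, a share 0.5 of income goes to x.
Demand: x*(p_x,p_y,M) = 0.5·M/p_x and y* = 0.5·M/p_y.
At p_x=11.6, p_y=10, M=146: x* = 0.5·146/11.6 = 6.2931.

x* = 6.2931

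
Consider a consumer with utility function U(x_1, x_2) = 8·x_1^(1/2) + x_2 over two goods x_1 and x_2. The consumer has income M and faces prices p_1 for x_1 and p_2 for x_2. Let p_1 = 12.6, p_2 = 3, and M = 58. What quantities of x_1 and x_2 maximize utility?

Utility is quasi-linear in x_2; the FOC for x_1 is 4/√x_1 = p_1/p_2.
Solve: √x_1 = 4·p_2/p_1, so x_1*(p_1,p_2) = (4·p_2/p_1)², and x_2* = (M − p_1·x_1*)/p_2.
Plugging in: x_1* = (4·3/12.6)² = 0.907, x_2* = 15.5238.

x_1* = 0.907, x_2* = 15.5238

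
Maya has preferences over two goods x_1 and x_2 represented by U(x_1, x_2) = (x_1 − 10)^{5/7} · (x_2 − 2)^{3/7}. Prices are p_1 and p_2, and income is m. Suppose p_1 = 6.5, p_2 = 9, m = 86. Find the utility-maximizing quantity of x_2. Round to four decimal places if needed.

This is Cobb-Douglas in (x_1−10, x_2−2): tangency gives 5/7·p_2·(x_2−2) = 3/7·p_1·(x_1−10).
After buying the subsistence bundle (10, 2), a share 0.625 of the remaining income goes to x_1: x_1* = 10 + 0.625·(m − 10p_1 − 2p_2)/p_1.
Discretionary income = 86 − 10·6.5 − 2·9 = 3; x_2* = 2 + 0.375·3/9 = 2.125.

x_2* = 2.125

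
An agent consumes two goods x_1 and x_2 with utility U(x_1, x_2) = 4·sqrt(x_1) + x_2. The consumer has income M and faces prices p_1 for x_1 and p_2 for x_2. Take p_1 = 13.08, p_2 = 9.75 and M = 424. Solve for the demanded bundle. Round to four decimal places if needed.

Plugging in: x_1* = (2·9.75/13.08)² = 2.2226, x_2* = 40.5055.

x_1* = 2.2226, x_2* = 40.5055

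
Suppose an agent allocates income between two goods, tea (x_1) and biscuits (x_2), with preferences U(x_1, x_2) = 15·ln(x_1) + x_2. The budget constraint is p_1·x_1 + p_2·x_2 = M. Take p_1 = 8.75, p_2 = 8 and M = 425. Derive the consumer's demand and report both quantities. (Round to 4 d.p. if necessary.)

MU_x_1 = 15/x_1, MU_x_2 = 1. Tangency: 15/x_1 = p_1/p_2.
So x_1*(p_1,p_2) = 15·p_2/p_1, independent of income; and x_2* = (M − 15·p_2)/p_2.
At the given prices: x_1* = 15·8/8.75 = 13.7143, and x_2* = 38.125.

x_1* = 13.7143, x_2* = 38.125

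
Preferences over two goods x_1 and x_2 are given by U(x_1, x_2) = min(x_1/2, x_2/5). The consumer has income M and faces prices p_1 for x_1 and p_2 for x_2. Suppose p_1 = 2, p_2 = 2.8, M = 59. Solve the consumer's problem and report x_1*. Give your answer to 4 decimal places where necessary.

Leontief preferences: the optimum is at the kink where x_1/2 = x_2/5, i.e. x_2 = (5/2)·x_1.
Budget: p_1·x_1 + p_2·(5/2)·x_1 = M, so (2·p_1 + 5·p_2)·x_1 = 2·M.
Demand: x_1*(p_1,p_2,M) = 2·M/(2·p_1 + 5·p_2), x_2* = 5·M/(2·p_1 + 5·p_2).
Here 2·2 + 5·2.8 = 18, giving x_1* = 6.5556.

x_1* = 6.5556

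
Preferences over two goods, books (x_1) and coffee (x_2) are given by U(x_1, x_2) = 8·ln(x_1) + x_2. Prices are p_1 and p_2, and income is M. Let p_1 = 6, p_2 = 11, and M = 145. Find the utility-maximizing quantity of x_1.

x_1* = 14.6667

Set MRS = p_1/p_2: (8/x_1)/1 = p_1/p_2.
So x_1*(p_1,p_2) = 8·p_2/p_1, independent of income; and x_2* = (M − 8·p_2)/p_2.
At the given prices: x_1* = 8·11/6 = 14.6667.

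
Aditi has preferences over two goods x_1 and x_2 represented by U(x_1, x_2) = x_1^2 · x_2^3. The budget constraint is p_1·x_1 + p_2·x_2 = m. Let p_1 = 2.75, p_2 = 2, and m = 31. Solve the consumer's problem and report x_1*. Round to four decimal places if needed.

x_1* = 4.5091

The MRS is (2/3)·x_2/x_1. Set MRS = p_1/p_2.
So 2·p_2·x_2 = 3·p_1·x_1; combined with the budget, a share 0.4 of income goes to x_1.
Demand: x_1*(p_1,p_2,m) = 0.4·m/p_1 and x_2* = 0.6·m/p_2.
At p_1=2.75, p_2=2, m=31: x_1* = 0.4·31/2.75 = 4.5091.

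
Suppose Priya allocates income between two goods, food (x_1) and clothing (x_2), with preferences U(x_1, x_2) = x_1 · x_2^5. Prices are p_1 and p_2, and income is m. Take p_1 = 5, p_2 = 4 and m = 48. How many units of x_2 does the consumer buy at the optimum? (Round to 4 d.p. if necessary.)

At p_1=5, p_2=4, m=48: x_2* = 5/6·48/4 = 10.

x_2* = 10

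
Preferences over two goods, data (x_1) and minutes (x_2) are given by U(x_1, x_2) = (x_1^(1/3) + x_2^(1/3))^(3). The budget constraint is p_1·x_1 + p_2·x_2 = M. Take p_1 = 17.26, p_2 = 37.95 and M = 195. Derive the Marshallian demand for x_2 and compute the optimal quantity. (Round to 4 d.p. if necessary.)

x_2* = 2.0696

MU_x_1 ∝ x_1^(-2/3), MU_x_2 ∝ x_2^(-2/3), so MRS = (x_2/x_1)^(2/3) = p_1/p_2.
Solve for the ratio: x_2/x_1 = [p_1/p_2]^(1.5).
With the ratio pinned down, the budget gives x_1* = M/(p_1 + p_2·(x_2/x_1)) and x_2* = (x_2/x_1)·x_1*.
Numerically x_2/x_1 = 0.306721, so x_1* = 195/(17.26 + 37.95·0.306721) = 6.7474 and x_2* = 0.306721·6.7474 = 2.0696.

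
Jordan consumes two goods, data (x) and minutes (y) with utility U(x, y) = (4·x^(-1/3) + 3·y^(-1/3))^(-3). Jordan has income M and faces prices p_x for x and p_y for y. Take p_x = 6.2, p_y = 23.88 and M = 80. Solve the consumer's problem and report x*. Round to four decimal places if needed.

Substitute y = (y/x)·x into the budget: x* = M/(p_x + p_y·(y/x)).
Numerically y/x = 0.293133, so x* = 80/(6.2 + 23.88·0.293133) = 6.0606.

x* = 6.0606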